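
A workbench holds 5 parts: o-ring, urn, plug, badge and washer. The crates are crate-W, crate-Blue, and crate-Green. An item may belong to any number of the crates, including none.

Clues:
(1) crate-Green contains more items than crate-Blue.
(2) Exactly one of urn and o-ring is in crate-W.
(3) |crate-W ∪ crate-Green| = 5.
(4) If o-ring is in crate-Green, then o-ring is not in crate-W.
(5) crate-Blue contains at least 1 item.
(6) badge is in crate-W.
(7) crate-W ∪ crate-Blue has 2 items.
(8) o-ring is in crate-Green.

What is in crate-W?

crate-W = {badge, urn}

From (6): badge ∈ crate-W.
From (8): o-ring ∈ crate-Green.
(4): o-ring ∉ crate-W.
(2) (exactly one): urn ∈ crate-W.
Suppose plug ∈ crate-W: no assignment then satisfies all the clues, so plug ∉ crate-W.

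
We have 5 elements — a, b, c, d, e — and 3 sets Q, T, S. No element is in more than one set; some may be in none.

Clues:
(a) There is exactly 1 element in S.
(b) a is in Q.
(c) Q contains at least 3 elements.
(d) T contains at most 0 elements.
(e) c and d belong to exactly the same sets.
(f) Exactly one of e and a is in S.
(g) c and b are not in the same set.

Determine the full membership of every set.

Q = {a, c, d}; T = {}; S = {e}

From (b): a ∈ Q.
(d): T already has 0, so the rest are out.
(f) (exactly one): e ∈ S.
(a): S already has 1, so the rest are out.
Suppose b ∈ Q: no assignment then satisfies all the clues, so b ∉ Q.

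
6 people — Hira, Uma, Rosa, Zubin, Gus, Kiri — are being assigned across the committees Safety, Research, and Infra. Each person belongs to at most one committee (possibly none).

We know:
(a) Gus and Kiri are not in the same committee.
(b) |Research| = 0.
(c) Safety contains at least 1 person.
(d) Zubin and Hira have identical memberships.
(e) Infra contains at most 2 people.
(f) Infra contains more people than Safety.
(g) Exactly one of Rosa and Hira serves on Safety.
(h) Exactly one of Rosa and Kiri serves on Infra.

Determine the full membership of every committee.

Safety = {Rosa}; Research = {}; Infra = {Kiri, Uma}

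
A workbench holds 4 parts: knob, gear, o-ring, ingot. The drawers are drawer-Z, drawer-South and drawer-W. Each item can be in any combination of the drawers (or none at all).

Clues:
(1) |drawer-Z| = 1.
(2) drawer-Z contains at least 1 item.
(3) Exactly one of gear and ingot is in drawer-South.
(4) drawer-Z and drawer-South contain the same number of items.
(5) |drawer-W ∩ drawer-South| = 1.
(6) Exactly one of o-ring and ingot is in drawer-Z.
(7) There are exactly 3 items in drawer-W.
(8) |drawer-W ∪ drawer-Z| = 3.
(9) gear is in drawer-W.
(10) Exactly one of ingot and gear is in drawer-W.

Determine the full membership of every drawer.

drawer-Z = {o-ring}; drawer-South = {gear}; drawer-W = {gear, knob, o-ring}

From (9): gear ∈ drawer-W.
(10) (exactly one): ingot ∉ drawer-W.
(7): only 3 candidates remain for drawer-W, so all are in.
Suppose knob ∈ drawer-Z: no assignment then satisfies all the clues, so knob ∉ drawer-Z.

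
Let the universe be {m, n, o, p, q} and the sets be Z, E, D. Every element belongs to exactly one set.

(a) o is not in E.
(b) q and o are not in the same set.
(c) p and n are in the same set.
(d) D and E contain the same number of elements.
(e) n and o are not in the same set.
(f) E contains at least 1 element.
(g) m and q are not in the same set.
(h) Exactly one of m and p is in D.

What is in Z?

Z = {q}

From (a): o ∉ E.
Suppose m ∈ Z: no assignment then satisfies all the clues, so m ∉ Z.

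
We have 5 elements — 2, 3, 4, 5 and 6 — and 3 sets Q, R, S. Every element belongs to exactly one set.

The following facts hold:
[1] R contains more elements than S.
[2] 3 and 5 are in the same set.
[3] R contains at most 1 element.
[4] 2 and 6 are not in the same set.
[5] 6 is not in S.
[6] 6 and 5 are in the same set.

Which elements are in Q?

Q = {3, 4, 5, 6}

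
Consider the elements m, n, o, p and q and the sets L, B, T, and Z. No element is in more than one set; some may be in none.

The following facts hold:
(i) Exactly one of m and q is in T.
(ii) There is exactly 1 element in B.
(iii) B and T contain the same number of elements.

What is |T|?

1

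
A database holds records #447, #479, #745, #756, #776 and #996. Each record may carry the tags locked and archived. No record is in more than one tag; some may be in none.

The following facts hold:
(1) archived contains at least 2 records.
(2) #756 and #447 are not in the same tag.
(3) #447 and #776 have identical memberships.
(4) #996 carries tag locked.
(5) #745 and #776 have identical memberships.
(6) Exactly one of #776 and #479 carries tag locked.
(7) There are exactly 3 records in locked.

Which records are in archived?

archived = {#447, #745, #776}

From (4): #996 ∈ locked.
Suppose #447 ∉ archived: no assignment then satisfies all the clues, so #447 ∈ archived.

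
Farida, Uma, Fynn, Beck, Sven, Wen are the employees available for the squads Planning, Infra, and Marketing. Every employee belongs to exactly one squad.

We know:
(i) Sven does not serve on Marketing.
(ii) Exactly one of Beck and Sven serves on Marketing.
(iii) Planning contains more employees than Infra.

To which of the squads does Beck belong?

Beck: Marketing

From (i): Sven ∉ Marketing.
(ii) (exactly one): Beck ∈ Marketing.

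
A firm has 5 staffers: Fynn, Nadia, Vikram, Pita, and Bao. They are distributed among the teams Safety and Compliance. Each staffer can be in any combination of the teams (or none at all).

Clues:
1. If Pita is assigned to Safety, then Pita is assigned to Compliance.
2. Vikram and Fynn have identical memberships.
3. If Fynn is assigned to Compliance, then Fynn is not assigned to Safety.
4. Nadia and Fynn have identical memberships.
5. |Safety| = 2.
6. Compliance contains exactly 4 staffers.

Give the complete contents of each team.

Safety = {Bao, Pita}; Compliance = {Fynn, Nadia, Pita, Vikram}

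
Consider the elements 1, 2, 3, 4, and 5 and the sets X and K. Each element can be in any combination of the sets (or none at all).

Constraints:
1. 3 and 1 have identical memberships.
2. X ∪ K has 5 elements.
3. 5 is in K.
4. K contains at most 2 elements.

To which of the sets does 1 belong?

From (3): 5 ∈ K.
Suppose 1 ∉ X: no assignment then satisfies all the clues, so 1 ∈ X.

1: X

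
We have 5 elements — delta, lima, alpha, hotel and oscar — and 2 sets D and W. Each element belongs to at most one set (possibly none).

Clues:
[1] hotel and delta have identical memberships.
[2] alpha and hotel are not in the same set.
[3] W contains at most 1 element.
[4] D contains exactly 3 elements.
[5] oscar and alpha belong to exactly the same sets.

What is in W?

W = {}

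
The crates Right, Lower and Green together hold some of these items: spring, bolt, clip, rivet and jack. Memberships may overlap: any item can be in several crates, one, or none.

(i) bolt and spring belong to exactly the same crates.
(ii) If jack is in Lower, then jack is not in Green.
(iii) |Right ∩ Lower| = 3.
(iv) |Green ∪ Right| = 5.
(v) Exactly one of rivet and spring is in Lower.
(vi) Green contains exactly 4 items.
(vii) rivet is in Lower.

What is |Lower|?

3

From (vii): rivet ∈ Lower.
(v) (exactly one): spring ∉ Lower.
(i): bolt matches spring: bolt ∉ Lower.
Suppose spring ∉ Green: no assignment then satisfies all the clues, so spring ∈ Green.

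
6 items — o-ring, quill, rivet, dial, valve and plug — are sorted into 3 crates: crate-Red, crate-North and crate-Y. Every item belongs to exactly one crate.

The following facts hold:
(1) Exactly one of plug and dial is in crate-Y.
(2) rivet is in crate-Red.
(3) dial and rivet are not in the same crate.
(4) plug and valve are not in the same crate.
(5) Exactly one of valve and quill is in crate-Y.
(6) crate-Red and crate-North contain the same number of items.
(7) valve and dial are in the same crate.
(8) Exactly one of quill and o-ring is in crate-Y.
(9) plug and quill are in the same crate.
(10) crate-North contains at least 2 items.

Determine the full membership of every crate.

crate-Red = {o-ring, rivet}; crate-North = {dial, valve}; crate-Y = {plug, quill}

From (2): rivet ∈ crate-Red.
(3): dial ∉ crate-Red.
(7): valve matches dial: valve ∉ crate-Red.
Suppose o-ring ∉ crate-Red: no assignment then satisfies all the clues, so o-ring ∈ crate-Red.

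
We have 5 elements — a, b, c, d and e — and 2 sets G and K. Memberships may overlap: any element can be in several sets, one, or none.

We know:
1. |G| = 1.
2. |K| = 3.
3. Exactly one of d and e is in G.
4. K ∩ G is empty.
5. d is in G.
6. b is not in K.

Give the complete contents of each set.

G = {d}; K = {a, c, e}

From (5): d ∈ G.
From (6): b ∉ K.
(1): G already has 1, so the rest are out.
(4) (disjoint): d ∉ K.
(2): only 3 candidates remain for K, so all are in.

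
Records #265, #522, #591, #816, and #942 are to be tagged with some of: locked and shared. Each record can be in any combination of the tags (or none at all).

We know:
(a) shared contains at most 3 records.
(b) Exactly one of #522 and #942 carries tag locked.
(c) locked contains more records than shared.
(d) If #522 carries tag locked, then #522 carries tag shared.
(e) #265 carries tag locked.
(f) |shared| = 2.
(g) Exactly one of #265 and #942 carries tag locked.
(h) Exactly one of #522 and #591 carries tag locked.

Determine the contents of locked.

From (e): #265 ∈ locked.
(g) (exactly one): #942 ∉ locked.
(b) (exactly one): #522 ∈ locked.
(d): #522 ∈ shared.
(h) (exactly one): #591 ∉ locked.
Suppose #816 ∉ locked: no assignment then satisfies all the clues, so #816 ∈ locked.

locked = {#265, #522, #816}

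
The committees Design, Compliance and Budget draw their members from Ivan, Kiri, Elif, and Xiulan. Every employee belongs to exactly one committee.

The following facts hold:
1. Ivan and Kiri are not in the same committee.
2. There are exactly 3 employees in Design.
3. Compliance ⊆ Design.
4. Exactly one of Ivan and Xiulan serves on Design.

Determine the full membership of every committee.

Design = {Elif, Kiri, Xiulan}; Compliance = {}; Budget = {Ivan}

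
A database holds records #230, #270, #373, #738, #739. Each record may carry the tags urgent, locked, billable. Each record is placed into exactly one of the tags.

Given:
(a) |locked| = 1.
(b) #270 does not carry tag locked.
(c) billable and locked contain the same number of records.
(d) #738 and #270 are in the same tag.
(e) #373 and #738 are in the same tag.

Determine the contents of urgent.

urgent = {#270, #373, #738}

From (b): #270 ∉ locked.
(d): #738 matches #270: #738 ∉ locked.
(e): #373 matches #738: #373 ∉ locked.
Suppose #230 ∈ urgent: no assignment then satisfies all the clues, so #230 ∉ urgent.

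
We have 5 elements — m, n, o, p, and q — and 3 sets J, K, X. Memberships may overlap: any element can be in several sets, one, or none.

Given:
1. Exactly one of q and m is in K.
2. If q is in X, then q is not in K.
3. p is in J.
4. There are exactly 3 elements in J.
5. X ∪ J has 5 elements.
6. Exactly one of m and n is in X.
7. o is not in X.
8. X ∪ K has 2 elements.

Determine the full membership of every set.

J = {n, o, p}; K = {m}; X = {m, q}

From (3): p ∈ J.
From (7): o ∉ X.
Suppose m ∈ J: no assignment then satisfies all the clues, so m ∉ J.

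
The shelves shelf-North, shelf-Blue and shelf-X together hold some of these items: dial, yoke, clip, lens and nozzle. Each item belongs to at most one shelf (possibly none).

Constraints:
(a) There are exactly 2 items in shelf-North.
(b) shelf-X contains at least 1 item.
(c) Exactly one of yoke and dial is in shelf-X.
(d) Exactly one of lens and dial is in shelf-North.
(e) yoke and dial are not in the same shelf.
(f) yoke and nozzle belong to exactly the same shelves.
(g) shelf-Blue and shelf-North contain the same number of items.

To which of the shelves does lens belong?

lens: shelf-North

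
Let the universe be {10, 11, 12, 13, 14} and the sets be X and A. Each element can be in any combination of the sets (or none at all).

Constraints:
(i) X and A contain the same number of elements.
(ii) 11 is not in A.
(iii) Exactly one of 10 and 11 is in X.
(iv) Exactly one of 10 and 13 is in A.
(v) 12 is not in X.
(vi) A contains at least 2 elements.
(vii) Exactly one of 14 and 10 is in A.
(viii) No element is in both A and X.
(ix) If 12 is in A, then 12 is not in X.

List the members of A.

A = {10, 12}

From (ii): 11 ∉ A.
From (v): 12 ∉ X.
Suppose 10 ∉ A: no assignment then satisfies all the clues, so 10 ∈ A.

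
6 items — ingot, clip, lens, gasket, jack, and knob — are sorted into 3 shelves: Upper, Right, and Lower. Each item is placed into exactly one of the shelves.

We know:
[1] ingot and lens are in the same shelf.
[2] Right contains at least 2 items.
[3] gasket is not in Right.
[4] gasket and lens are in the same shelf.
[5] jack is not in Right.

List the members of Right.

Right = {clip, knob}

From (3): gasket ∉ Right.
From (5): jack ∉ Right.
(4): lens matches gasket: lens ∉ Right.
(1): ingot matches lens: ingot ∉ Right.
(2): only 2 candidates remain for Right, so all are in.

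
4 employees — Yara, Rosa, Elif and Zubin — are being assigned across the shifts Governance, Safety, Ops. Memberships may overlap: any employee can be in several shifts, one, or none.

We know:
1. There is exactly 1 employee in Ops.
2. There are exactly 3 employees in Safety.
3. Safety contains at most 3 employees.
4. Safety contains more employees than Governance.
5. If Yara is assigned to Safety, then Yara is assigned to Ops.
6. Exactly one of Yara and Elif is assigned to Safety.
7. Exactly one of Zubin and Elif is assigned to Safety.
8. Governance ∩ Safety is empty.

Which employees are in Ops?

Ops = {Yara}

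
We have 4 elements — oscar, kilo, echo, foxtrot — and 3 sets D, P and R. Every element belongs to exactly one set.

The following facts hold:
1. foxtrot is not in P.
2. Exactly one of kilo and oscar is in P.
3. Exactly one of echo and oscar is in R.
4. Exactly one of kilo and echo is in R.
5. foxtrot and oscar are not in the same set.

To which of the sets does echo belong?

echo: R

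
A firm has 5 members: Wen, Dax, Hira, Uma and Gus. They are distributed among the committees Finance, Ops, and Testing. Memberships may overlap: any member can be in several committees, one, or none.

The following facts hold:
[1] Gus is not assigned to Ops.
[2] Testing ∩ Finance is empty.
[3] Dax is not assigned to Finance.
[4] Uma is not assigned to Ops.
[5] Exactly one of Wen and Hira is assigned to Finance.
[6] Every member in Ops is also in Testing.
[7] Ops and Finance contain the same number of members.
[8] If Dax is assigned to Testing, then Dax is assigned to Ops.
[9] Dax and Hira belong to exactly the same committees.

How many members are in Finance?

From (1): Gus ∉ Ops.
From (3): Dax ∉ Finance.
From (4): Uma ∉ Ops.
(9): Hira matches Dax: Hira ∉ Finance.
(5) (exactly one): Wen ∈ Finance.
(2) (disjoint): Wen ∉ Testing.
(6) contrapositive: Wen ∉ Ops.
Suppose Dax ∉ Ops: no assignment then satisfies all the clues, so Dax ∈ Ops.

2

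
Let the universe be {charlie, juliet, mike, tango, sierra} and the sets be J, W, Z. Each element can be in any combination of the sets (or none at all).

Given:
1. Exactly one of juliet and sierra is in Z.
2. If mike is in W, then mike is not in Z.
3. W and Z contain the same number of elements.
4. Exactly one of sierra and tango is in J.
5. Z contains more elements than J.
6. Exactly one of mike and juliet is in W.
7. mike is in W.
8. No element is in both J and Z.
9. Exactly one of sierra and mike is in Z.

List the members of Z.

Z = {charlie, sierra}

From (7): mike ∈ W.
(2): mike ∉ Z.
(6) (exactly one): juliet ∉ W.
(9) (exactly one): sierra ∈ Z.
(1) (exactly one): juliet ∉ Z.
(8) (disjoint): sierra ∉ J.
(4) (exactly one): tango ∈ J.
(8) (disjoint): tango ∉ Z.
Suppose charlie ∉ Z: no assignment then satisfies all the clues, so charlie ∈ Z.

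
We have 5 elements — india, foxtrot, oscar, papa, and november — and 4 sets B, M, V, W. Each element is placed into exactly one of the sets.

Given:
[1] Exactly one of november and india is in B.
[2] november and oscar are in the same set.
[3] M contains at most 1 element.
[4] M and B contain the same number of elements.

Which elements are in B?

B = {india}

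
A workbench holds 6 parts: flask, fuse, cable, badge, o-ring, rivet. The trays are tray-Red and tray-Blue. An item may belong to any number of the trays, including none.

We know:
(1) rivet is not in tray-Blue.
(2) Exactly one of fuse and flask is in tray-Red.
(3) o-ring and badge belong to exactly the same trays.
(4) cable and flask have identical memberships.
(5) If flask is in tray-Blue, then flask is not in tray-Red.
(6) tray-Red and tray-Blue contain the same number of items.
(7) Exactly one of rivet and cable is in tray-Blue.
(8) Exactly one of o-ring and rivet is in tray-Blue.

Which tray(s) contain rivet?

rivet: tray-Red

From (1): rivet ∉ tray-Blue.
(7) (exactly one): cable ∈ tray-Blue.
(8) (exactly one): o-ring ∈ tray-Blue.
(3): badge matches o-ring: badge ∈ tray-Blue.
(4): flask matches cable: flask ∈ tray-Blue.
(5): flask ∉ tray-Red.
(2) (exactly one): fuse ∈ tray-Red.
(4): cable matches flask: cable ∉ tray-Red.
Suppose rivet ∉ tray-Red: no assignment then satisfies all the clues, so rivet ∈ tray-Red.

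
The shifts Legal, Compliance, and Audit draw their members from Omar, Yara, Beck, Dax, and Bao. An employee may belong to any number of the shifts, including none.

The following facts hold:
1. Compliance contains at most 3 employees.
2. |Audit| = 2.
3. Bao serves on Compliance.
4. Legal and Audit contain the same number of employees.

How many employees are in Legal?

2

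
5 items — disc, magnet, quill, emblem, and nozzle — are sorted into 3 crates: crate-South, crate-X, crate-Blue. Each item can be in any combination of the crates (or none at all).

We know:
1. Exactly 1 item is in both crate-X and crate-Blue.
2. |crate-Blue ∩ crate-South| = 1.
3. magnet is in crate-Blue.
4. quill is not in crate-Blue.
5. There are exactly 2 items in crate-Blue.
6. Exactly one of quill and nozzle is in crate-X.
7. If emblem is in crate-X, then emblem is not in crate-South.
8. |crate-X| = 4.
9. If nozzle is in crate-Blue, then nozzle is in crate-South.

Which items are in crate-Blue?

crate-Blue = {magnet, nozzle}

From (3): magnet ∈ crate-Blue.
From (4): quill ∉ crate-Blue.
Suppose disc ∈ crate-Blue: no assignment then satisfies all the clues, so disc ∉ crate-Blue.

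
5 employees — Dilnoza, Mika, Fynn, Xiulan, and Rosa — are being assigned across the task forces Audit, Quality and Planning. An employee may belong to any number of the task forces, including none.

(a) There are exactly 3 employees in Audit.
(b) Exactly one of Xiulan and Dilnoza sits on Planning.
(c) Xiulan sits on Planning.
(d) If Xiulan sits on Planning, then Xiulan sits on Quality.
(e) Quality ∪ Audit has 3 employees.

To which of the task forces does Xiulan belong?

Xiulan: Audit, Planning, Quality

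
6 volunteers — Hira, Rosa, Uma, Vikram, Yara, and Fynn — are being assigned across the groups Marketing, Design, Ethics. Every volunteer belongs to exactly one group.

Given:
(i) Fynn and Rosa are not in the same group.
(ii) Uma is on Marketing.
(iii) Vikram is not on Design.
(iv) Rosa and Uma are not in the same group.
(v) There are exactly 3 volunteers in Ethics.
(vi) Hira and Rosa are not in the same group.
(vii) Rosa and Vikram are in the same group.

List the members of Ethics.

Ethics = {Rosa, Vikram, Yara}

From (ii): Uma ∈ Marketing.
From (iii): Vikram ∉ Design.
(iv): Rosa ∉ Marketing.
(vii): Vikram matches Rosa: Vikram ∉ Marketing.
(vii): Rosa matches Vikram: Rosa ∉ Design.
Only one group left: Rosa ∈ Ethics.
Only one group left: Vikram ∈ Ethics.
(i): Fynn ∉ Ethics.
(vi): Hira ∉ Ethics.
(v): only 3 candidates remain for Ethics, so all are in.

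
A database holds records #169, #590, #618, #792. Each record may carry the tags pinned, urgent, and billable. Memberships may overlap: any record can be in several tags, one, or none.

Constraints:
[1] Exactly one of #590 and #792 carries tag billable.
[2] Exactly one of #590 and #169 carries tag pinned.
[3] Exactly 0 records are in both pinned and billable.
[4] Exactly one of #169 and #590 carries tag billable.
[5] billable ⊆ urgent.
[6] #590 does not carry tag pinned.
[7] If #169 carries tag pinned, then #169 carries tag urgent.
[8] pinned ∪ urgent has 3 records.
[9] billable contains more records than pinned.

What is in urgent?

urgent = {#169, #590, #618}

From (6): #590 ∉ pinned.
(2) (exactly one): #169 ∈ pinned.
(7): #169 ∈ urgent.
Suppose #590 ∉ urgent: no assignment then satisfies all the clues, so #590 ∈ urgent.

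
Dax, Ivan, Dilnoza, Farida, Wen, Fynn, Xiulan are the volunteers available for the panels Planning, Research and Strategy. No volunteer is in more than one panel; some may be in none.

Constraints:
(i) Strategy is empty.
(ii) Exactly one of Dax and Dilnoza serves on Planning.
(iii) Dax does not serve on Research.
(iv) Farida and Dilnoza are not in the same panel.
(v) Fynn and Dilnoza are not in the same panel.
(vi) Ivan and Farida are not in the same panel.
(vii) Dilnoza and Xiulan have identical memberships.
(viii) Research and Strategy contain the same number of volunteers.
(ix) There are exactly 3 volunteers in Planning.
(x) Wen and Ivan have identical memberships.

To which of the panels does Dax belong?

Dax: Planning

From (iii): Dax ∉ Research.
(i): Strategy already has 0, so the rest are out.
Suppose Dax ∉ Planning: no assignment then satisfies all the clues, so Dax ∈ Planning.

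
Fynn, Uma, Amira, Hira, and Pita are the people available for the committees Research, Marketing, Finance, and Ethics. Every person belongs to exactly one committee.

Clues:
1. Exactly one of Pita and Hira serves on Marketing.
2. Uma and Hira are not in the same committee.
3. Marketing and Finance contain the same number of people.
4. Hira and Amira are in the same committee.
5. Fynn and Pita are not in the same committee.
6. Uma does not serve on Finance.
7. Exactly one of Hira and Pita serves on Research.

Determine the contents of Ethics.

From (6): Uma ∉ Finance.
Suppose Fynn ∈ Ethics: no assignment then satisfies all the clues, so Fynn ∉ Ethics.

Ethics = {Uma}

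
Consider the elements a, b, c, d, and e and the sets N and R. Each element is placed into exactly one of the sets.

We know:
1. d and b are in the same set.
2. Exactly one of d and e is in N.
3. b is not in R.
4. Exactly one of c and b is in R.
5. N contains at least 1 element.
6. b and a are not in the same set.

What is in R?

From (3): b ∉ R.
(1): d matches b: d ∉ R.
(4) (exactly one): c ∈ R.
Only one set left: b ∈ N.
Only one set left: d ∈ N.
(2) (exactly one): e ∉ N.
(6): a ∉ N.
Only one set left: a ∈ R.
Only one set left: e ∈ R.

R = {a, c, e}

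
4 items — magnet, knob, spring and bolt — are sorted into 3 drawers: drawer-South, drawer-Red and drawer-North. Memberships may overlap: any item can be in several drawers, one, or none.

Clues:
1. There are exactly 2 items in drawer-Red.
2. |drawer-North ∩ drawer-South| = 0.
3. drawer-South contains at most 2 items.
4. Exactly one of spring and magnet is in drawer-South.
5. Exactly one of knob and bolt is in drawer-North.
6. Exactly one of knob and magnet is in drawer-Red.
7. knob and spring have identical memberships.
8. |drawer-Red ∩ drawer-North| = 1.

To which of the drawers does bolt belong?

bolt: drawer-North, drawer-Red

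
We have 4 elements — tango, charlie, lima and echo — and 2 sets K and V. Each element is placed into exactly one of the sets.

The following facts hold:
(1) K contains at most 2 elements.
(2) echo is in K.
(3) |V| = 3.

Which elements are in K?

K = {echo}

From (2): echo ∈ K.
(3): only 3 candidates remain for V, so all are in.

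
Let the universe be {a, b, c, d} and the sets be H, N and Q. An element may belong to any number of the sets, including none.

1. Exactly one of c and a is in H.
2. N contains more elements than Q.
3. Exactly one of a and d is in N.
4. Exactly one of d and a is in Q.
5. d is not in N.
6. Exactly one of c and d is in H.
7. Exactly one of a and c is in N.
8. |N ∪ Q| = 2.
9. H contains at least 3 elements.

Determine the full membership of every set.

H = {a, b, d}; N = {a, b}; Q = {a}

From (5): d ∉ N.
(3) (exactly one): a ∈ N.
(7) (exactly one): c ∉ N.
Suppose a ∉ H: no assignment then satisfies all the clues, so a ∈ H.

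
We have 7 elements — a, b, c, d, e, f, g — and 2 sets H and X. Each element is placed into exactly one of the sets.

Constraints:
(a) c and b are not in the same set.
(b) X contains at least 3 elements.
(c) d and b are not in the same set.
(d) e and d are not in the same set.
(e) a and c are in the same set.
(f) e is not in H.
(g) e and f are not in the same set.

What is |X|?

From (f): e ∉ H.
Only one set left: e ∈ X.
(d): d ∉ X.
(g): f ∉ X.
Only one set left: d ∈ H.
Only one set left: f ∈ H.
(c): b ∉ H.
Only one set left: b ∈ X.
(a): c ∉ X.
(e): a matches c: a ∉ X.
Only one set left: a ∈ H.
(b): only 3 candidates remain for X, so all are in.

3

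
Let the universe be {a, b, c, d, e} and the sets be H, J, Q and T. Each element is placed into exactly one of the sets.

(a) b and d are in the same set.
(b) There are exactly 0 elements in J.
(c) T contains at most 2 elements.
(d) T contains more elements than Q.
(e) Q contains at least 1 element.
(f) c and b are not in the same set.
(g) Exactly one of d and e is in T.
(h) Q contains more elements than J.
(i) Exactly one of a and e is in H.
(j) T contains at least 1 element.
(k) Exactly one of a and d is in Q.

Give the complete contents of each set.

H = {c, e}; J = {}; Q = {a}; T = {b, d}

(b): J already has 0, so the rest are out.
Suppose a ∈ H: no assignment then satisfies all the clues, so a ∉ H.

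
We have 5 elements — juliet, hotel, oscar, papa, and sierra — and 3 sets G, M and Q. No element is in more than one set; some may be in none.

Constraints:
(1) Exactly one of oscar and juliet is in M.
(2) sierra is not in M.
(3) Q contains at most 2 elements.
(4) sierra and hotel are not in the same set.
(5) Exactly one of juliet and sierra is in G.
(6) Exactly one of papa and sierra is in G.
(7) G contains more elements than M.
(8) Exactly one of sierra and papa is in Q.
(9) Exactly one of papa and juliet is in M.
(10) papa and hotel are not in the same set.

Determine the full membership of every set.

G = {oscar, sierra}; M = {juliet}; Q = {papa}

From (2): sierra ∉ M.
Suppose juliet ∈ G: no assignment then satisfies all the clues, so juliet ∉ G.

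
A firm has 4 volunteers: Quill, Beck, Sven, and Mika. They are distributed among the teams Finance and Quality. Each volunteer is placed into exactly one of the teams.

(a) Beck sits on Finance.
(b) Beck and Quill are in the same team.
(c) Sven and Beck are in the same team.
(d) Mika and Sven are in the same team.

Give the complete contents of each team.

From (a): Beck ∈ Finance.
(b): Quill matches Beck: Quill ∈ Finance.
(c): Sven matches Beck: Sven ∈ Finance.
(d): Mika matches Sven: Mika ∈ Finance.

Finance = {Beck, Mika, Quill, Sven}; Quality = {}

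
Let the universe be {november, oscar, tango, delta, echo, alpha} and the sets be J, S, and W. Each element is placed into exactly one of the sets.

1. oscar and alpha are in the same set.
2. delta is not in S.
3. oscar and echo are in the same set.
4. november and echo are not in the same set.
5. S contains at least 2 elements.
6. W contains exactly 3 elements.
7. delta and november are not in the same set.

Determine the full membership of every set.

J = {delta}; S = {november, tango}; W = {alpha, echo, oscar}

From (2): delta ∉ S.
Suppose november ∈ J: no assignment then satisfies all the clues, so november ∉ J.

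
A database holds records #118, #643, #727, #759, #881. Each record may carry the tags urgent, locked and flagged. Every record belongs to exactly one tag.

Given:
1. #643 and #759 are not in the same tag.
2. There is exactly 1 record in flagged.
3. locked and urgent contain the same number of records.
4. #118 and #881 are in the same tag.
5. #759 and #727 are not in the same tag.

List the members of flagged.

flagged = {#759}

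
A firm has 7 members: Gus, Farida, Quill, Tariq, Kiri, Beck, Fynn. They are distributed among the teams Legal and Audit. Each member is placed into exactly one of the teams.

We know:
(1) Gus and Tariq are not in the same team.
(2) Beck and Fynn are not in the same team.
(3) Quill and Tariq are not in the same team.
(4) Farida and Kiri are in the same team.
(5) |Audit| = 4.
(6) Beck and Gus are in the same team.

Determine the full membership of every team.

Legal = {Beck, Gus, Quill}; Audit = {Farida, Fynn, Kiri, Tariq}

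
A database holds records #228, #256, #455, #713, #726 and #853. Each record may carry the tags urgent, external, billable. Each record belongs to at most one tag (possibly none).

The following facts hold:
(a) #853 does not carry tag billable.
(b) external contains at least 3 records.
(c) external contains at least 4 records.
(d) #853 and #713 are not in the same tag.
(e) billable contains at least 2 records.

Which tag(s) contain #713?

#713: billable

From (a): #853 ∉ billable.
Suppose #713 ∈ urgent: no assignment then satisfies all the clues, so #713 ∉ urgent.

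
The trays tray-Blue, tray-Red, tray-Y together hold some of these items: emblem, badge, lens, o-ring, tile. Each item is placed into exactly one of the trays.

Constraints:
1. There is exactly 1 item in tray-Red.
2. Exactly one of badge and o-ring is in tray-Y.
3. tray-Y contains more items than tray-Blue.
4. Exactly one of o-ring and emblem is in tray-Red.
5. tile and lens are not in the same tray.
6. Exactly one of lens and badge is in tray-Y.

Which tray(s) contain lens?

lens: tray-Blue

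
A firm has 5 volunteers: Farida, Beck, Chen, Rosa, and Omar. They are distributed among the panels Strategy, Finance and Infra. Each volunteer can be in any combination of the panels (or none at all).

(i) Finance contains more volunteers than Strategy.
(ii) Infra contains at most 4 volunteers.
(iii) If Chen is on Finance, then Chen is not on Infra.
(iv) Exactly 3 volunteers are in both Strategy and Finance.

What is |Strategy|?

3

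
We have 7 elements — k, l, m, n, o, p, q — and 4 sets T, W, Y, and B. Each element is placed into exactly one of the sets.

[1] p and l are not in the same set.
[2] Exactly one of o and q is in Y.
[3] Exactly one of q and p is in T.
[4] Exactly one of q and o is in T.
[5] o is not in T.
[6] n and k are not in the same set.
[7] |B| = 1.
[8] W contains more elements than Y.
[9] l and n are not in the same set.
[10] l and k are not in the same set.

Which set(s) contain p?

From (5): o ∉ T.
(4) (exactly one): q ∈ T.
(2) (exactly one): o ∈ Y.
(3) (exactly one): p ∉ T.
Suppose p ∉ W: no assignment then satisfies all the clues, so p ∈ W.

p: W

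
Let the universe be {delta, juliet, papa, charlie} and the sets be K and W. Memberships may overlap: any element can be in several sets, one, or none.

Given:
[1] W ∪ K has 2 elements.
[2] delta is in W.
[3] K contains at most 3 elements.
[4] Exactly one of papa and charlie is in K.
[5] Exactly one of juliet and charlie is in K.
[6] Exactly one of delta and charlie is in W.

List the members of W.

From (2): delta ∈ W.
(6) (exactly one): charlie ∉ W.
Suppose juliet ∈ W: no assignment then satisfies all the clues, so juliet ∉ W.

W = {delta}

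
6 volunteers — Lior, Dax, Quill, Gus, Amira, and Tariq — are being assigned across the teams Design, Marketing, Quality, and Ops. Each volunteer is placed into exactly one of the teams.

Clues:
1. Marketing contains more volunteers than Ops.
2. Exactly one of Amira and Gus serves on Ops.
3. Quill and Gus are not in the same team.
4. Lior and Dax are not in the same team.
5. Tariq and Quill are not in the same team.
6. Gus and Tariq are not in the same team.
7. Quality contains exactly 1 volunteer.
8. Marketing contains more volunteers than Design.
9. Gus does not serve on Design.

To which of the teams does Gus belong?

Gus: Ops

From (9): Gus ∉ Design.
Suppose Gus ∈ Marketing: no assignment then satisfies all the clues, so Gus ∉ Marketing.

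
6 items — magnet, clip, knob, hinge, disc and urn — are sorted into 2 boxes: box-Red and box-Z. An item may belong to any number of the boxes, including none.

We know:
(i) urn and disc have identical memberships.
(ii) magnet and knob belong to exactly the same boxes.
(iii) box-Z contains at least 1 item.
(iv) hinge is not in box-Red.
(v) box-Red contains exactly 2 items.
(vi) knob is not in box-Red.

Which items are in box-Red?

From (iv): hinge ∉ box-Red.
From (vi): knob ∉ box-Red.
(ii): magnet matches knob: magnet ∉ box-Red.
Suppose clip ∈ box-Red: no assignment then satisfies all the clues, so clip ∉ box-Red.

box-Red = {disc, urn}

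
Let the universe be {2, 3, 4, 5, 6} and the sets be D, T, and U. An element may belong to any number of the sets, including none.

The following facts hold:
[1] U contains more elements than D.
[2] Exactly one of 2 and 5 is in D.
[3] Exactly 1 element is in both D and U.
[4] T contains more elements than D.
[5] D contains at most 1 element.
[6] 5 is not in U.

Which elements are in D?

D = {2}

From (6): 5 ∉ U.
Suppose 2 ∉ D: no assignment then satisfies all the clues, so 2 ∈ D.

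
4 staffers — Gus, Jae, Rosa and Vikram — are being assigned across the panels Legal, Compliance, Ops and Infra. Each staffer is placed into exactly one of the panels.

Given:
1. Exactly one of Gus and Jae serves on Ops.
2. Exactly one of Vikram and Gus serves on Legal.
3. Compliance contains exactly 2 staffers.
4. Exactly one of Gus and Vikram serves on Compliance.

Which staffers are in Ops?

Ops = {Jae}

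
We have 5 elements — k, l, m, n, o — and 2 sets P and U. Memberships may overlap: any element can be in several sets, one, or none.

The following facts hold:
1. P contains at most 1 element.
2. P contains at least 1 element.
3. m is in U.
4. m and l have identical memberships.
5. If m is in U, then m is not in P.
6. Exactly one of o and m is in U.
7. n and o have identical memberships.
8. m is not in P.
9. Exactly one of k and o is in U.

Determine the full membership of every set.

P = {k}; U = {k, l, m}

From (3): m ∈ U.
From (8): m ∉ P.
(4): l matches m: l ∉ P.
(4): l matches m: l ∈ U.
(6) (exactly one): o ∉ U.
(7): n matches o: n ∉ U.
(9) (exactly one): k ∈ U.
Suppose k ∉ P: no assignment then satisfies all the clues, so k ∈ P.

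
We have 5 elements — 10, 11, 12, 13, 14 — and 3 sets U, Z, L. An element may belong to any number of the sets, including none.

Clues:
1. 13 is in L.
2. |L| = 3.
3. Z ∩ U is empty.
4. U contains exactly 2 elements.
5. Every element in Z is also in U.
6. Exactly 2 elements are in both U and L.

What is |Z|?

0

From (1): 13 ∈ L.
Suppose 10 ∈ Z: no assignment then satisfies all the clues, so 10 ∉ Z.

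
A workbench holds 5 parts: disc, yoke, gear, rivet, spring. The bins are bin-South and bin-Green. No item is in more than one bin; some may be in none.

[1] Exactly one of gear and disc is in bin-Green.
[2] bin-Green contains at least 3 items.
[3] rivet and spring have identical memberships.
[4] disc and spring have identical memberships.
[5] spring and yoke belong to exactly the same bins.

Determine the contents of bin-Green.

bin-Green = {disc, rivet, spring, yoke}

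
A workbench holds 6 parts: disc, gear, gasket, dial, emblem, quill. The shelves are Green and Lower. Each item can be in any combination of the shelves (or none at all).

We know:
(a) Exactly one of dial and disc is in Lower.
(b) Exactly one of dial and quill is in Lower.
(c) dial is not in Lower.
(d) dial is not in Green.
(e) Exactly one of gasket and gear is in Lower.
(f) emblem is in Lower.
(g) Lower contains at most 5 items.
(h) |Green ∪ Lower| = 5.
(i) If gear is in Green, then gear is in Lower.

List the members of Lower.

Lower = {disc, emblem, gear, quill}

From (c): dial ∉ Lower.
From (d): dial ∉ Green.
From (f): emblem ∈ Lower.
(a) (exactly one): disc ∈ Lower.
(b) (exactly one): quill ∈ Lower.
Suppose gear ∉ Lower: no assignment then satisfies all the clues, so gear ∈ Lower.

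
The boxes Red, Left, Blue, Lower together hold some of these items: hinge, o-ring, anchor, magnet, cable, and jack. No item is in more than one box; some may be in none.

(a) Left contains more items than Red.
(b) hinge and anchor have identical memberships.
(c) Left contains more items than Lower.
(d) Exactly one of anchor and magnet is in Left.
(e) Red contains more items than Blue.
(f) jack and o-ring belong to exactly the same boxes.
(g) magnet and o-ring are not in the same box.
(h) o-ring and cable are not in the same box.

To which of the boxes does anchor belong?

anchor: Left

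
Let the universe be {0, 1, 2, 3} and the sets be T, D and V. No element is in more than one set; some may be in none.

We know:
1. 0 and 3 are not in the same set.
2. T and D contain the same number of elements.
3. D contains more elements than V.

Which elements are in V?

V = {}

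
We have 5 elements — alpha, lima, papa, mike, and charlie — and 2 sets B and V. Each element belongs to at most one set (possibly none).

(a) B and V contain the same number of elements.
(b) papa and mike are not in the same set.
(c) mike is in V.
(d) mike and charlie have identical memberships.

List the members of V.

V = {charlie, mike}

From (c): mike ∈ V.
(b): papa ∉ V.
(d): charlie matches mike: charlie ∉ B.
(d): charlie matches mike: charlie ∈ V.
Suppose alpha ∈ V: no assignment then satisfies all the clues, so alpha ∉ V.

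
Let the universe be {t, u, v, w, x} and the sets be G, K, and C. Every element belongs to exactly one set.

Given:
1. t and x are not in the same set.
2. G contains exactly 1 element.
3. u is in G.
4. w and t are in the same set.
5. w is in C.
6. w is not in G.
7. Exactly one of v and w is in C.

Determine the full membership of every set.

From (3): u ∈ G.
From (5): w ∈ C.
(2): G already has 1, so the rest are out.
(4): t matches w: t ∉ K.
(4): t matches w: t ∈ C.
(7) (exactly one): v ∉ C.
Only one set left: v ∈ K.
(1): x ∉ C.
Only one set left: x ∈ K.

G = {u}; K = {v, x}; C = {t, w}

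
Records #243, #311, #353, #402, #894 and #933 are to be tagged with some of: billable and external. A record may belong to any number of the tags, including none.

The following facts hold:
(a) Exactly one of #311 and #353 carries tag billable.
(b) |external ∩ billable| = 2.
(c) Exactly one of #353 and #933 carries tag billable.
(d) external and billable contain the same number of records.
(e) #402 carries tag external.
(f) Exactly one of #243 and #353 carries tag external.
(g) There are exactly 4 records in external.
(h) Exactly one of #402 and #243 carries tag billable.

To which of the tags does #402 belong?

From (e): #402 ∈ external.
Suppose #402 ∈ billable: no assignment then satisfies all the clues, so #402 ∉ billable.

#402: external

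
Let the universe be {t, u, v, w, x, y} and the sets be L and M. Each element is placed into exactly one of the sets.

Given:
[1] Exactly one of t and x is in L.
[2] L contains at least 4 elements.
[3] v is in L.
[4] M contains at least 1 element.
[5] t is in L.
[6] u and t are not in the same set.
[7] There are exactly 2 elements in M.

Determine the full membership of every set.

L = {t, v, w, y}; M = {u, x}

From (3): v ∈ L.
From (5): t ∈ L.
(1) (exactly one): x ∉ L.
(6): u ∉ L.
Only one set left: u ∈ M.
Only one set left: x ∈ M.
(2): only 4 candidates remain for L, so all are in.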